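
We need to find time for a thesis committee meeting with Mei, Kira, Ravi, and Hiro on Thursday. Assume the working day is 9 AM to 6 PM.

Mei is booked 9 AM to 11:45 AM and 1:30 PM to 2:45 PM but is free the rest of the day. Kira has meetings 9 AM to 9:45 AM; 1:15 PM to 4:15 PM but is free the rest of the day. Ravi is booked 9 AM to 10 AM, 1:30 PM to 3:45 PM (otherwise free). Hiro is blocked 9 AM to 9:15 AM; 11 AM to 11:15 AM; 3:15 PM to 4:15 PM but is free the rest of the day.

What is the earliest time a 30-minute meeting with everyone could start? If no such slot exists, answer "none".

11:45

Mei free: 11:45-13:30, 14:45-18:00 (invert busy blocks within the working day).
Kira free: 09:45-13:15, 16:15-18:00 (invert busy blocks within the working day).
Ravi free: 10:00-13:30, 15:45-18:00 (invert busy blocks within the working day).
Hiro free: 09:15-11:00, 11:15-15:15, 16:15-18:00 (invert busy blocks within the working day).
Mei ∩ Kira: 11:45-13:15, 16:15-18:00.
Mei ∩ Kira ∩ Ravi: 11:45-13:15, 16:15-18:00.
Mei ∩ Kira ∩ Ravi ∩ Hiro: 11:45-13:15, 16:15-18:00.
The first common window of at least 30 minutes is 11:45-13:15, so the earliest start is 11:45.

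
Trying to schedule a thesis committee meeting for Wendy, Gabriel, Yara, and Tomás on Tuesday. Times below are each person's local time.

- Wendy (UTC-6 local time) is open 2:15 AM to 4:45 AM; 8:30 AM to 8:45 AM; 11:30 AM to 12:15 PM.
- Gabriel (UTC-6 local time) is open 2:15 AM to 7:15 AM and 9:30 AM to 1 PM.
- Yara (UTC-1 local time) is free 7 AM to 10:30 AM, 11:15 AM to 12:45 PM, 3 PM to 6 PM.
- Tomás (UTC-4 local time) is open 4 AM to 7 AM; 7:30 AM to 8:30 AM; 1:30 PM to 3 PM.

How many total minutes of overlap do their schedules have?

195

Wendy in UTC: 08:15-10:45, 14:30-14:45, 17:30-18:15 (add 6h to convert from UTC-6).
Gabriel in UTC: 08:15-13:15, 15:30-19:00 (add 6h to convert from UTC-6).
Yara in UTC: 08:00-11:30, 12:15-13:45, 16:00-19:00 (add 1h to convert from UTC-1).
Tomás in UTC: 08:00-11:00, 11:30-12:30, 17:30-19:00 (add 4h to convert from UTC-4).
Wendy ∩ Gabriel: 08:15-10:45, 17:30-18:15.
Wendy ∩ Gabriel ∩ Yara: 08:15-10:45, 17:30-18:15.
Wendy ∩ Gabriel ∩ Yara ∩ Tomás: 08:15-10:45, 17:30-18:15.
Summing the common windows: 150 + 45 = 195 minutes.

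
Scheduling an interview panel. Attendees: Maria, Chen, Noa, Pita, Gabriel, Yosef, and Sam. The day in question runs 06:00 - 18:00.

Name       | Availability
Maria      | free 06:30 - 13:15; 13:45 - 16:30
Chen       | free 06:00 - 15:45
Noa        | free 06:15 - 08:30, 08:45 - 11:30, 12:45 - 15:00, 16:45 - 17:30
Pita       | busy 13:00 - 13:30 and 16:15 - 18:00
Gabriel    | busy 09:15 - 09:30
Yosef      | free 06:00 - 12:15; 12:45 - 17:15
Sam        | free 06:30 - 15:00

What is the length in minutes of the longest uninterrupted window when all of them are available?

Maria free: 06:30-13:15, 13:45-16:30.
Chen free: 06:00-15:45.
Noa free: 06:15-08:30, 08:45-11:30, 12:45-15:00, 16:45-17:30.
Pita free: 06:00-13:00, 13:30-16:15 (invert busy blocks within the working day).
Gabriel free: 06:00-09:15, 09:30-18:00 (invert busy blocks within the working day).
Yosef free: 06:00-12:15, 12:45-17:15.
Sam free: 06:30-15:00.
Maria ∩ Chen: 06:30-13:15, 13:45-15:45.
Maria ∩ Chen ∩ Noa: 06:30-08:30, 08:45-11:30, 12:45-13:15, 13:45-15:00.
Maria ∩ Chen ∩ Noa ∩ Pita: 06:30-08:30, 08:45-11:30, 12:45-13:00, 13:45-15:00.
Maria ∩ Chen ∩ Noa ∩ Pita ∩ Gabriel: 06:30-08:30, 08:45-09:15, 09:30-11:30, 12:45-13:00, 13:45-15:00.
Maria ∩ Chen ∩ Noa ∩ Pita ∩ Gabriel ∩ Yosef: 06:30-08:30, 08:45-09:15, 09:30-11:30, 12:45-13:00, 13:45-15:00.
Maria ∩ Chen ∩ Noa ∩ Pita ∩ Gabriel ∩ Yosef ∩ Sam: 06:30-08:30, 08:45-09:15, 09:30-11:30, 12:45-13:00, 13:45-15:00.
So the common availability across everyone is 06:30-08:30, 08:45-09:15, 09:30-11:30, 12:45-13:00, 13:45-15:00.
The longest is 06:30-08:30 at 120 minutes.

120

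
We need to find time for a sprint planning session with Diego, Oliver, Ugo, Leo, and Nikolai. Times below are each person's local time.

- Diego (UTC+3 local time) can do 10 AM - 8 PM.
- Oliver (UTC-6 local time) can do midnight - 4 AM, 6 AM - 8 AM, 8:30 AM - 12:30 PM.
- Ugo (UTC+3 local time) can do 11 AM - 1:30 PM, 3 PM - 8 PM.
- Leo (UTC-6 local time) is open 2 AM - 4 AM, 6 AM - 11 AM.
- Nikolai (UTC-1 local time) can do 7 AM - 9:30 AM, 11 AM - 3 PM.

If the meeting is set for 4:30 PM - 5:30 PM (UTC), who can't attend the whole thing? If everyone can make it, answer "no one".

Diego in UTC: 07:00-17:00 (subtract 3h to convert from UTC+3).
Oliver in UTC: 06:00-10:00, 12:00-14:00, 14:30-18:30 (add 6h to convert from UTC-6).
Ugo in UTC: 08:00-10:30, 12:00-17:00 (subtract 3h to convert from UTC+3).
Leo in UTC: 08:00-10:00, 12:00-17:00 (add 6h to convert from UTC-6).
Nikolai in UTC: 08:00-10:30, 12:00-16:00 (add 1h to convert from UTC-1).
Diego: not fully free for 16:30-17:30. Oliver: free for 16:30-17:30. Ugo: not fully free for 16:30-17:30. Leo: not fully free for 16:30-17:30. Nikolai: not fully free for 16:30-17:30.

Diego, Leo, Nikolai, Ugo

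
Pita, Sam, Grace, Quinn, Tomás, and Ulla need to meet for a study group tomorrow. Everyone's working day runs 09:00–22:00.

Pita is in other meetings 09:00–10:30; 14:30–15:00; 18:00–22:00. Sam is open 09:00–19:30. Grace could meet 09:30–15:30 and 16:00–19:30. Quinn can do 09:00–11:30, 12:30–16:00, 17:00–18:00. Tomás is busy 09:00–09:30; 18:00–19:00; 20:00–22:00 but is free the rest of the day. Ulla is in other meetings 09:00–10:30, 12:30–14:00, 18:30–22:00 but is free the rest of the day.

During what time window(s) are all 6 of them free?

Pita free: 10:30-14:30, 15:00-18:00 (invert busy blocks within the working day).
Sam free: 09:00-19:30.
Grace free: 09:30-15:30, 16:00-19:30.
Quinn free: 09:00-11:30, 12:30-16:00, 17:00-18:00.
Tomás free: 09:30-18:00, 19:00-20:00 (invert busy blocks within the working day).
Ulla free: 10:30-12:30, 14:00-18:30 (invert busy blocks within the working day).
Pita ∩ Sam: 10:30-14:30, 15:00-18:00.
Pita ∩ Sam ∩ Grace: 10:30-14:30, 15:00-15:30, 16:00-18:00.
Pita ∩ Sam ∩ Grace ∩ Quinn: 10:30-11:30, 12:30-14:30, 15:00-15:30, 17:00-18:00.
Pita ∩ Sam ∩ Grace ∩ Quinn ∩ Tomás: 10:30-11:30, 12:30-14:30, 15:00-15:30, 17:00-18:00.
Pita ∩ Sam ∩ Grace ∩ Quinn ∩ Tomás ∩ Ulla: 10:30-11:30, 14:00-14:30, 15:00-15:30, 17:00-18:00.
So the common availability across everyone is 10:30-11:30, 14:00-14:30, 15:00-15:30, 17:00-18:00.

10:30-11:30, 14:00-14:30, 15:00-15:30, 17:00-18:00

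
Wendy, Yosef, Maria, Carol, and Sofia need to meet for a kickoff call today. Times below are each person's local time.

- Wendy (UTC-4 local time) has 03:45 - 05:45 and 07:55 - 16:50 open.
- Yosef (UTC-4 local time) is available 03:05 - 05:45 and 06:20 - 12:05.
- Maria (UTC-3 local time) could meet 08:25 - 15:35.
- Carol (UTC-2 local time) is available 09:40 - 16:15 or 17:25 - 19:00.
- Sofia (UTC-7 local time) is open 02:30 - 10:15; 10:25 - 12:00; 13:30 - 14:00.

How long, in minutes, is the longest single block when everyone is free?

Wendy in UTC: 07:45-09:45, 11:55-20:50 (add 4h to convert from UTC-4).
Yosef in UTC: 07:05-09:45, 10:20-16:05 (add 4h to convert from UTC-4).
Maria in UTC: 11:25-18:35 (add 3h to convert from UTC-3).
Carol in UTC: 11:40-18:15, 19:25-21:00 (add 2h to convert from UTC-2).
Sofia in UTC: 09:30-17:15, 17:25-19:00, 20:30-21:00 (add 7h to convert from UTC-7).
Wendy ∩ Yosef: 07:45-09:45, 11:55-16:05.
Wendy ∩ Yosef ∩ Maria: 11:55-16:05.
Wendy ∩ Yosef ∩ Maria ∩ Carol: 11:55-16:05.
Wendy ∩ Yosef ∩ Maria ∩ Carol ∩ Sofia: 11:55-16:05.
The longest is 11:55-16:05 at 250 minutes.

250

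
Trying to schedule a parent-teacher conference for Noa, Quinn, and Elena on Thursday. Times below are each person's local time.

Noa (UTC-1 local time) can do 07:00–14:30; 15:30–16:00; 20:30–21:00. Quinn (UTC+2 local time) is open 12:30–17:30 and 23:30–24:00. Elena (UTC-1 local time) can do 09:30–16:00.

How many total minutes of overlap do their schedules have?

Noa in UTC: 08:00-15:30, 16:30-17:00, 21:30-22:00 (add 1h to convert from UTC-1).
Quinn in UTC: 10:30-15:30, 21:30-22:00 (subtract 2h to convert from UTC+2).
Elena in UTC: 10:30-17:00 (add 1h to convert from UTC-1).
Noa ∩ Quinn: 10:30-15:30, 21:30-22:00.
Noa ∩ Quinn ∩ Elena: 10:30-15:30.
That's a single block of 300 minutes.

300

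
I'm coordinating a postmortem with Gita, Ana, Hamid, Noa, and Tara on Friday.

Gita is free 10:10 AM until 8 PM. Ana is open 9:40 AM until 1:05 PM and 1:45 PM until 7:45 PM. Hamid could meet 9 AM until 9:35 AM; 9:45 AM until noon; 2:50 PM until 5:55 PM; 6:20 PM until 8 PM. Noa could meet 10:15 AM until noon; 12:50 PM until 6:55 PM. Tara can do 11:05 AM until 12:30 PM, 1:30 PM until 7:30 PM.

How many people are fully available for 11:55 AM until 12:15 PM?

Gita, Ana, and Tara can make the full 11:55-12:15 slot — that's 3.

3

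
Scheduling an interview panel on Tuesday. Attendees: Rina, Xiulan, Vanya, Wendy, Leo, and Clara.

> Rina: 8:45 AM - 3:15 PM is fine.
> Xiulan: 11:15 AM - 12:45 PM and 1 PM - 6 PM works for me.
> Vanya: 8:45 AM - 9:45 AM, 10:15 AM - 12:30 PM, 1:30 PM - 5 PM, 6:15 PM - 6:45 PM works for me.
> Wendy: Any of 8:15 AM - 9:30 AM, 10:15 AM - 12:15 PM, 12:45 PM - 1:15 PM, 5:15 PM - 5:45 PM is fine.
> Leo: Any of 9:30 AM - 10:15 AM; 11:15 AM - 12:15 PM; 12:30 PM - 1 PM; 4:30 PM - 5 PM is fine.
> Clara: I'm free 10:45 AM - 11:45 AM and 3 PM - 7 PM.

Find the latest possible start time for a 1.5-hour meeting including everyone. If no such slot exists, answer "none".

Rina ∩ Xiulan: 11:15-12:45, 13:00-15:15.
Rina ∩ Xiulan ∩ Vanya: 11:15-12:30, 13:30-15:15.
Rina ∩ Xiulan ∩ Vanya ∩ Wendy: 11:15-12:15.
Rina ∩ Xiulan ∩ Vanya ∩ Wendy ∩ Leo: 11:15-12:15.
Rina ∩ Xiulan ∩ Vanya ∩ Wendy ∩ Leo ∩ Clara: 11:15-11:45.
No common window is at least 90 minutes long.

none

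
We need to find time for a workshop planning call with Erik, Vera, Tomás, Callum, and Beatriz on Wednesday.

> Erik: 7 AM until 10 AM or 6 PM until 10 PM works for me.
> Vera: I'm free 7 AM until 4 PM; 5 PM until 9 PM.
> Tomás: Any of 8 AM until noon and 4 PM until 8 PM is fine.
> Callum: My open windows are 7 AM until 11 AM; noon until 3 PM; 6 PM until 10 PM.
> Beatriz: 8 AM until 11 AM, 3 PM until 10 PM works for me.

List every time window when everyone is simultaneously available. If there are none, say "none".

Erik ∩ Vera: 07:00-10:00, 18:00-21:00.
Erik ∩ Vera ∩ Tomás: 08:00-10:00, 18:00-20:00.
Erik ∩ Vera ∩ Tomás ∩ Callum: 08:00-10:00, 18:00-20:00.
Erik ∩ Vera ∩ Tomás ∩ Callum ∩ Beatriz: 08:00-10:00, 18:00-20:00.

08:00-10:00, 18:00-20:00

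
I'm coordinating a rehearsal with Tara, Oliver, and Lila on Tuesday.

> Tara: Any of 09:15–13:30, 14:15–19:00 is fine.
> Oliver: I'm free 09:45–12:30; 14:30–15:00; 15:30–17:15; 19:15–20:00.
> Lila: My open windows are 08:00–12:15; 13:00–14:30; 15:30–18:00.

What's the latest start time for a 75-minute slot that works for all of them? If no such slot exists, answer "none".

Tara ∩ Oliver: 09:45-12:30, 14:30-15:00, 15:30-17:15.
Tara ∩ Oliver ∩ Lila: 09:45-12:15, 15:30-17:15.
The last common window of at least 75 minutes is 15:30-17:15; a 75-minute meeting can start as late as 16:00 and still end by 17:15.

16:00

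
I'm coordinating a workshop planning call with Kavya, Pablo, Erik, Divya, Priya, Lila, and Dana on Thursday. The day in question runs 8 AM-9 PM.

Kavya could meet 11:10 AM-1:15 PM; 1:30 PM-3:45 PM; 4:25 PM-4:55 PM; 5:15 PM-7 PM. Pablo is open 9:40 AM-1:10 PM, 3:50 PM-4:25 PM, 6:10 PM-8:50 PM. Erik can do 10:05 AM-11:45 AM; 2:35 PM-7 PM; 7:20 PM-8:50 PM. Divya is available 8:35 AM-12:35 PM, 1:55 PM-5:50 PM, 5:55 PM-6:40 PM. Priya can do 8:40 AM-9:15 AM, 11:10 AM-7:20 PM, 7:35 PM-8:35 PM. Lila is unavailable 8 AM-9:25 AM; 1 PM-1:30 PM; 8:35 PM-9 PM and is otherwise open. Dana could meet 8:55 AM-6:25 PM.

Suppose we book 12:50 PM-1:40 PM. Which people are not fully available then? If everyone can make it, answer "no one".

Kavya free: 11:10-13:15, 13:30-15:45, 16:25-16:55, 17:15-19:00.
Pablo free: 09:40-13:10, 15:50-16:25, 18:10-20:50.
Erik free: 10:05-11:45, 14:35-19:00, 19:20-20:50.
Divya free: 08:35-12:35, 13:55-17:50, 17:55-18:40.
Priya free: 08:40-09:15, 11:10-19:20, 19:35-20:35.
Lila free: 09:25-13:00, 13:30-20:35 (invert busy blocks within the working day).
Dana free: 08:55-18:25.
Kavya: not fully free for 12:50-13:40. Pablo: not fully free for 12:50-13:40. Erik: not fully free for 12:50-13:40. Divya: not fully free for 12:50-13:40. Priya: free for 12:50-13:40. Lila: not fully free for 12:50-13:40. Dana: free for 12:50-13:40.

Divya, Erik, Kavya, Lila, Pablo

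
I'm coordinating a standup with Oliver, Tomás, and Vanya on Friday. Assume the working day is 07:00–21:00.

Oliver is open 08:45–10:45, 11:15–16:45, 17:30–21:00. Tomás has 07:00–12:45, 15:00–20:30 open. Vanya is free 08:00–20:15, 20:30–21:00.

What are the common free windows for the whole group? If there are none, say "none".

Oliver ∩ Tomás: 08:45-10:45, 11:15-12:45, 15:00-16:45, 17:30-20:30.
Oliver ∩ Tomás ∩ Vanya: 08:45-10:45, 11:15-12:45, 15:00-16:45, 17:30-20:15.

08:45-10:45, 11:15-12:45, 15:00-16:45, 17:30-20:15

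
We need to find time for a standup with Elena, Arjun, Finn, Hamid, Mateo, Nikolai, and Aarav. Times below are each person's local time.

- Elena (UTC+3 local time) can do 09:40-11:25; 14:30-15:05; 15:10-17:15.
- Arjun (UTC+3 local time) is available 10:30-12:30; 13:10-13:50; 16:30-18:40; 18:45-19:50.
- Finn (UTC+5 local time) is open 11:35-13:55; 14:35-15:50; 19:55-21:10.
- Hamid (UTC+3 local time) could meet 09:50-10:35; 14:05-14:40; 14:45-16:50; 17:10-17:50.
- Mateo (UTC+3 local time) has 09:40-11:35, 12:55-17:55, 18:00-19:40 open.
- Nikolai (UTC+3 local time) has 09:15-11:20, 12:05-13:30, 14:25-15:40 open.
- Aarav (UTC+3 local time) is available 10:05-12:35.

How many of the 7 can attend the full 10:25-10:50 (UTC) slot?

3

Elena in UTC: 06:40-08:25, 11:30-12:05, 12:10-14:15 (subtract 3h to convert from UTC+3).
Arjun in UTC: 07:30-09:30, 10:10-10:50, 13:30-15:40, 15:45-16:50 (subtract 3h to convert from UTC+3).
Finn in UTC: 06:35-08:55, 09:35-10:50, 14:55-16:10 (subtract 5h to convert from UTC+5).
Hamid in UTC: 06:50-07:35, 11:05-11:40, 11:45-13:50, 14:10-14:50 (subtract 3h to convert from UTC+3).
Mateo in UTC: 06:40-08:35, 09:55-14:55, 15:00-16:40 (subtract 3h to convert from UTC+3).
Nikolai in UTC: 06:15-08:20, 09:05-10:30, 11:25-12:40 (subtract 3h to convert from UTC+3).
Aarav in UTC: 07:05-09:35 (subtract 3h to convert from UTC+3).
Arjun, Finn, and Mateo can make the full 10:25-10:50 slot — that's 3.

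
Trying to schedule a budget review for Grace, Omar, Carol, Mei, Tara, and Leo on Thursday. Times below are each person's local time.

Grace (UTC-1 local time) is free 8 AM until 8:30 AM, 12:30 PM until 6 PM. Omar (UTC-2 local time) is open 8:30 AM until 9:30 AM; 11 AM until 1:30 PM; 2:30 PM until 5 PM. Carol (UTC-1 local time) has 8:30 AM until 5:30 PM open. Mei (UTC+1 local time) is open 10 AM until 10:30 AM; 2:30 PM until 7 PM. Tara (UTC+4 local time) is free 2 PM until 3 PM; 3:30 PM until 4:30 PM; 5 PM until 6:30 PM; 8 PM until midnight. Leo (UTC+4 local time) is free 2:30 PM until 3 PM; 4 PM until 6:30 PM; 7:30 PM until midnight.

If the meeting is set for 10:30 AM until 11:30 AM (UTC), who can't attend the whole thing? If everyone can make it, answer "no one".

Grace in UTC: 09:00-09:30, 13:30-19:00 (add 1h to convert from UTC-1).
Omar in UTC: 10:30-11:30, 13:00-15:30, 16:30-19:00 (add 2h to convert from UTC-2).
Carol in UTC: 09:30-18:30 (add 1h to convert from UTC-1).
Mei in UTC: 09:00-09:30, 13:30-18:00 (subtract 1h to convert from UTC+1).
Tara in UTC: 10:00-11:00, 11:30-12:30, 13:00-14:30, 16:00-20:00 (subtract 4h to convert from UTC+4).
Leo in UTC: 10:30-11:00, 12:00-14:30, 15:30-20:00 (subtract 4h to convert from UTC+4).
Grace: not fully free for 10:30-11:30. Omar: free for 10:30-11:30. Carol: free for 10:30-11:30. Mei: not fully free for 10:30-11:30. Tara: not fully free for 10:30-11:30. Leo: not fully free for 10:30-11:30.

Grace, Leo, Mei, Tara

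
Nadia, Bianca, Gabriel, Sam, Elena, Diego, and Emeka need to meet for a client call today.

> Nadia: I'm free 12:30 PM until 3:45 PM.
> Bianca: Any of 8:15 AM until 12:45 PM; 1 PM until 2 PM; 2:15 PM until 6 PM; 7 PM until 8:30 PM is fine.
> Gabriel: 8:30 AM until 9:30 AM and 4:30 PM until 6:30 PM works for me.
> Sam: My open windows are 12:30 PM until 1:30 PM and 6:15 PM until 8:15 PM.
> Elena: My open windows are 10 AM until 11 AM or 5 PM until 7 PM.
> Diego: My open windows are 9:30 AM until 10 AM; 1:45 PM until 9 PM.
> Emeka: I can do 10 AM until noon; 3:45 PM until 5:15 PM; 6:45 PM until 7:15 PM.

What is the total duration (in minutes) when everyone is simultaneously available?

0

Nadia ∩ Bianca: 12:30-12:45, 13:00-14:00, 14:15-15:45.
Nadia ∩ Bianca ∩ Gabriel: ∅.
Nadia ∩ Bianca ∩ Gabriel ∩ Sam: ∅.
Nadia ∩ Bianca ∩ Gabriel ∩ Sam ∩ Elena: ∅.
Nadia ∩ Bianca ∩ Gabriel ∩ Sam ∩ Elena ∩ Diego: ∅.
Nadia ∩ Bianca ∩ Gabriel ∩ Sam ∩ Elena ∩ Diego ∩ Emeka: ∅.
There is no time when everyone is free.
There is no common window, so the total is 0 minutes.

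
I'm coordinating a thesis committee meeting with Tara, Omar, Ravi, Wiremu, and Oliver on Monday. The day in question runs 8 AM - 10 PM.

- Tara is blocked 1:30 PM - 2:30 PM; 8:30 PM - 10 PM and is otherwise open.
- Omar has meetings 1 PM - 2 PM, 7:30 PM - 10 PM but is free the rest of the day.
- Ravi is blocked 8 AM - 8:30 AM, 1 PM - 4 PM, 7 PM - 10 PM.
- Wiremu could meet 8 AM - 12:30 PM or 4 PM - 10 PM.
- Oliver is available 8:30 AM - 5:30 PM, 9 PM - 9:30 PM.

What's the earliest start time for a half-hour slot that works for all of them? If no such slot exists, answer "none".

Tara free: 08:00-13:30, 14:30-20:30 (invert busy blocks within the working day).
Omar free: 08:00-13:00, 14:00-19:30 (invert busy blocks within the working day).
Ravi free: 08:30-13:00, 16:00-19:00 (invert busy blocks within the working day).
Wiremu free: 08:00-12:30, 16:00-22:00.
Oliver free: 08:30-17:30, 21:00-21:30.
Tara ∩ Omar: 08:00-13:00, 14:30-19:30.
Tara ∩ Omar ∩ Ravi: 08:30-13:00, 16:00-19:00.
Tara ∩ Omar ∩ Ravi ∩ Wiremu: 08:30-12:30, 16:00-19:00.
Tara ∩ Omar ∩ Ravi ∩ Wiremu ∩ Oliver: 08:30-12:30, 16:00-17:30.
Those are the intersection windows.
The first common window of at least 30 minutes is 08:30-12:30, so the earliest start is 08:30.

08:30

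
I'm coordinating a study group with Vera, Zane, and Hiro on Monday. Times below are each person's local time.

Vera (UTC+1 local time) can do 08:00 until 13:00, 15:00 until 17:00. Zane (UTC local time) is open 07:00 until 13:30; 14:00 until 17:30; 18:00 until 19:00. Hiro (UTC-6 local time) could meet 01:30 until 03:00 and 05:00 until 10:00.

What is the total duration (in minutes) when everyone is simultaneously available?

Vera in UTC: 07:00-12:00, 14:00-16:00 (subtract 1h to convert from UTC+1).
Zane in UTC: 07:00-13:30, 14:00-17:30, 18:00-19:00.
Hiro in UTC: 07:30-09:00, 11:00-16:00 (add 6h to convert from UTC-6).
Vera ∩ Zane: 07:00-12:00, 14:00-16:00.
Vera ∩ Zane ∩ Hiro: 07:30-09:00, 11:00-12:00, 14:00-16:00.
So the common availability across everyone is 07:30-09:00, 11:00-12:00, 14:00-16:00.
Summing the common windows: 90 + 60 + 120 = 270 minutes.

270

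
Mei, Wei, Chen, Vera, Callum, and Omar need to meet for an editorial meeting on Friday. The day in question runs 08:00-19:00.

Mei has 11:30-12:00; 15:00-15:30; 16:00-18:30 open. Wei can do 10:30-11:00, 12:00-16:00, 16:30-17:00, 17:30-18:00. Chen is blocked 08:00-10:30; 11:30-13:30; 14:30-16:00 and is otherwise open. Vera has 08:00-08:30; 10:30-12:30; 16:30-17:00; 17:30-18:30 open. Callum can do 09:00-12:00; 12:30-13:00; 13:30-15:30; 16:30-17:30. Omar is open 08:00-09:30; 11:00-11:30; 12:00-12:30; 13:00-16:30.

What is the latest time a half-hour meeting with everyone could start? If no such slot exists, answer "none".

none

Mei free: 11:30-12:00, 15:00-15:30, 16:00-18:30.
Wei free: 10:30-11:00, 12:00-16:00, 16:30-17:00, 17:30-18:00.
Chen free: 10:30-11:30, 13:30-14:30, 16:00-19:00 (invert busy blocks within the working day).
Vera free: 08:00-08:30, 10:30-12:30, 16:30-17:00, 17:30-18:30.
Callum free: 09:00-12:00, 12:30-13:00, 13:30-15:30, 16:30-17:30.
Omar free: 08:00-09:30, 11:00-11:30, 12:00-12:30, 13:00-16:30.
Mei ∩ Wei: 15:00-15:30, 16:30-17:00, 17:30-18:00.
Mei ∩ Wei ∩ Chen: 16:30-17:00, 17:30-18:00.
Mei ∩ Wei ∩ Chen ∩ Vera: 16:30-17:00, 17:30-18:00.
Mei ∩ Wei ∩ Chen ∩ Vera ∩ Callum: 16:30-17:00.
Mei ∩ Wei ∩ Chen ∩ Vera ∩ Callum ∩ Omar: ∅.
There is no time when everyone is free.
No common window is at least 30 minutes long.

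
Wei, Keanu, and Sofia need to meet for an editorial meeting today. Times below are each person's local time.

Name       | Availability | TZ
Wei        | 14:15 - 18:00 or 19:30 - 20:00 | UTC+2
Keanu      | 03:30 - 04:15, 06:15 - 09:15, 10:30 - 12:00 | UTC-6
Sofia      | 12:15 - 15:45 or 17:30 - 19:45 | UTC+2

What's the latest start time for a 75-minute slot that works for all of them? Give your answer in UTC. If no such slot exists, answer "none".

Wei in UTC: 12:15-16:00, 17:30-18:00 (subtract 2h to convert from UTC+2).
Keanu in UTC: 09:30-10:15, 12:15-15:15, 16:30-18:00 (add 6h to convert from UTC-6).
Sofia in UTC: 10:15-13:45, 15:30-17:45 (subtract 2h to convert from UTC+2).
Wei ∩ Keanu: 12:15-15:15, 17:30-18:00.
Wei ∩ Keanu ∩ Sofia: 12:15-13:45, 17:30-17:45.
The last common window of at least 75 minutes is 12:15-13:45; a 75-minute meeting can start as late as 12:30 and still end by 13:45.

12:30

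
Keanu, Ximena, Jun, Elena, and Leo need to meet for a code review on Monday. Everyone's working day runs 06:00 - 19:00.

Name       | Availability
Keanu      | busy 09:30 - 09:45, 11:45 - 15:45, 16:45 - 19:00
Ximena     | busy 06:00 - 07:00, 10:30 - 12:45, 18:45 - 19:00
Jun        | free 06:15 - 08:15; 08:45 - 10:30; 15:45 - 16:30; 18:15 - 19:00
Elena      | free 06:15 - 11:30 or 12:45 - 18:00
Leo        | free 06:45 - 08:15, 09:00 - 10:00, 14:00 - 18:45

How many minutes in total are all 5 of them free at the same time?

165

Keanu free: 06:00-09:30, 09:45-11:45, 15:45-16:45 (invert busy blocks within the working day).
Ximena free: 07:00-10:30, 12:45-18:45 (invert busy blocks within the working day).
Jun free: 06:15-08:15, 08:45-10:30, 15:45-16:30, 18:15-19:00.
Elena free: 06:15-11:30, 12:45-18:00.
Leo free: 06:45-08:15, 09:00-10:00, 14:00-18:45.
Keanu ∩ Ximena: 07:00-09:30, 09:45-10:30, 15:45-16:45.
Keanu ∩ Ximena ∩ Jun: 07:00-08:15, 08:45-09:30, 09:45-10:30, 15:45-16:30.
Keanu ∩ Ximena ∩ Jun ∩ Elena: 07:00-08:15, 08:45-09:30, 09:45-10:30, 15:45-16:30.
Keanu ∩ Ximena ∩ Jun ∩ Elena ∩ Leo: 07:00-08:15, 09:00-09:30, 09:45-10:00, 15:45-16:30.
Summing the common windows: 75 + 30 + 15 + 45 = 165 minutes.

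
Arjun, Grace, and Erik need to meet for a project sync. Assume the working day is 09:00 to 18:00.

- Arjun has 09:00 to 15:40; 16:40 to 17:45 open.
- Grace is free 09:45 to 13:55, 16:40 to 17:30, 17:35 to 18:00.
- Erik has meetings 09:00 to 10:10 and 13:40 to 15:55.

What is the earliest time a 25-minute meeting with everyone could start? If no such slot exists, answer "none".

10:10

Arjun free: 09:00-15:40, 16:40-17:45.
Grace free: 09:45-13:55, 16:40-17:30, 17:35-18:00.
Erik free: 10:10-13:40, 15:55-18:00 (invert busy blocks within the working day).
Arjun ∩ Grace: 09:45-13:55, 16:40-17:30, 17:35-17:45.
Arjun ∩ Grace ∩ Erik: 10:10-13:40, 16:40-17:30, 17:35-17:45.
Those are the intersection windows.
The first common window of at least 25 minutes is 10:10-13:40, so the earliest start is 10:10.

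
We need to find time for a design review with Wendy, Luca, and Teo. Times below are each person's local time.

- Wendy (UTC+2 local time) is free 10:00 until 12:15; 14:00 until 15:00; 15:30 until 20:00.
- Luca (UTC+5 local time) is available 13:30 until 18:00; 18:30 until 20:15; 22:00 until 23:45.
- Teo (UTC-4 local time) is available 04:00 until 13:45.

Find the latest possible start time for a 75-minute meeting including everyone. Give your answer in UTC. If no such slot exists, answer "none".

14:00

Wendy in UTC: 08:00-10:15, 12:00-13:00, 13:30-18:00 (subtract 2h to convert from UTC+2).
Luca in UTC: 08:30-13:00, 13:30-15:15, 17:00-18:45 (subtract 5h to convert from UTC+5).
Teo in UTC: 08:00-17:45 (add 4h to convert from UTC-4).
Wendy ∩ Luca: 08:30-10:15, 12:00-13:00, 13:30-15:15, 17:00-18:00.
Wendy ∩ Luca ∩ Teo: 08:30-10:15, 12:00-13:00, 13:30-15:15, 17:00-17:45.
The last common window of at least 75 minutes is 13:30-15:15; a 75-minute meeting can start as late as 14:00 and still end by 15:15.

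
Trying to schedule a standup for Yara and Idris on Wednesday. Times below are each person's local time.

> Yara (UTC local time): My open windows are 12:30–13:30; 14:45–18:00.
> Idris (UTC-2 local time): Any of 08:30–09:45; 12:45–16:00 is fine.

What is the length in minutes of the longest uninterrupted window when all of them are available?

Yara in UTC: 12:30-13:30, 14:45-18:00.
Idris in UTC: 10:30-11:45, 14:45-18:00 (add 2h to convert from UTC-2).
Yara ∩ Idris: 14:45-18:00.
The longest is 14:45-18:00 at 195 minutes.

195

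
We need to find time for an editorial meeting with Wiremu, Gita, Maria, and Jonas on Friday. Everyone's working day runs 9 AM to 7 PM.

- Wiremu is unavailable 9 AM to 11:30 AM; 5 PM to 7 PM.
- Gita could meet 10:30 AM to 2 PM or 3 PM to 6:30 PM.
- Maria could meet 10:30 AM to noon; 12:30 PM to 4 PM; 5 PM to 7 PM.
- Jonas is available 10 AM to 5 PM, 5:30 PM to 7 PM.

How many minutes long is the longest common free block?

90

Wiremu free: 11:30-17:00 (invert busy blocks within the working day).
Gita free: 10:30-14:00, 15:00-18:30.
Maria free: 10:30-12:00, 12:30-16:00, 17:00-19:00.
Jonas free: 10:00-17:00, 17:30-19:00.
Wiremu ∩ Gita: 11:30-14:00, 15:00-17:00.
Wiremu ∩ Gita ∩ Maria: 11:30-12:00, 12:30-14:00, 15:00-16:00.
Wiremu ∩ Gita ∩ Maria ∩ Jonas: 11:30-12:00, 12:30-14:00, 15:00-16:00.
The longest is 12:30-14:00 at 90 minutes.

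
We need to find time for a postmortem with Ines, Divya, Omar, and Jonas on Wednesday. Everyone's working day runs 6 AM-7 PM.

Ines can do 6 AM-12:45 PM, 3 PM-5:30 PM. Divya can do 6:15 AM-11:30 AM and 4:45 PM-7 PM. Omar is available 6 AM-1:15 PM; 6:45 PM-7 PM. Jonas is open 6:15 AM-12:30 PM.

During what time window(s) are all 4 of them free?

06:15-11:30

Ines ∩ Divya: 06:15-11:30, 16:45-17:30.
Ines ∩ Divya ∩ Omar: 06:15-11:30.
Ines ∩ Divya ∩ Omar ∩ Jonas: 06:15-11:30.
So the common availability across everyone is 06:15-11:30.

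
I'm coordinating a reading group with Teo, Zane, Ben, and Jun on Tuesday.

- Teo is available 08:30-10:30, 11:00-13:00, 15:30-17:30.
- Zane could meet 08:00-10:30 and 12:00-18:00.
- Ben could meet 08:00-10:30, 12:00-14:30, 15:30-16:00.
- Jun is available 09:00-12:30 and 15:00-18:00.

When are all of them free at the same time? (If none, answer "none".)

09:00-10:30, 12:00-12:30, 15:30-16:00

Teo ∩ Zane: 08:30-10:30, 12:00-13:00, 15:30-17:30.
Teo ∩ Zane ∩ Ben: 08:30-10:30, 12:00-13:00, 15:30-16:00.
Teo ∩ Zane ∩ Ben ∩ Jun: 09:00-10:30, 12:00-12:30, 15:30-16:00.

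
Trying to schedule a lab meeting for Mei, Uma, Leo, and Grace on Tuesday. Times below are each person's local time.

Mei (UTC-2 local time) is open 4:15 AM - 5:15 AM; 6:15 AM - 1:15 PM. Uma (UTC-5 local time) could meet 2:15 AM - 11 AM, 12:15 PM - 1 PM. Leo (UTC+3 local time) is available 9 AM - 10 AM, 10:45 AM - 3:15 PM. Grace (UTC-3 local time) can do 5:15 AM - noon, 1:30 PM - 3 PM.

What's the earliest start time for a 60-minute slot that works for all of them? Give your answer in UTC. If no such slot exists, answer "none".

08:15

Mei in UTC: 06:15-07:15, 08:15-15:15 (add 2h to convert from UTC-2).
Uma in UTC: 07:15-16:00, 17:15-18:00 (add 5h to convert from UTC-5).
Leo in UTC: 06:00-07:00, 07:45-12:15 (subtract 3h to convert from UTC+3).
Grace in UTC: 08:15-15:00, 16:30-18:00 (add 3h to convert from UTC-3).
Mei ∩ Uma: 08:15-15:15.
Mei ∩ Uma ∩ Leo: 08:15-12:15.
Mei ∩ Uma ∩ Leo ∩ Grace: 08:15-12:15.
The first common window of at least 60 minutes is 08:15-12:15, so the earliest start is 08:15.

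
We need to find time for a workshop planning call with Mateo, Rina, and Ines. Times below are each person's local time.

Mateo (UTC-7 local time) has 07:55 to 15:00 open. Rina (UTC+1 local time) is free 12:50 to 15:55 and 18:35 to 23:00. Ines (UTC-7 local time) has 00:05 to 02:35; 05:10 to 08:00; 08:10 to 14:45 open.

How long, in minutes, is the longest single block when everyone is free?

250

Mateo in UTC: 14:55-22:00 (add 7h to convert from UTC-7).
Rina in UTC: 11:50-14:55, 17:35-22:00 (subtract 1h to convert from UTC+1).
Ines in UTC: 07:05-09:35, 12:10-15:00, 15:10-21:45 (add 7h to convert from UTC-7).
Mateo ∩ Rina: 17:35-22:00.
Mateo ∩ Rina ∩ Ines: 17:35-21:45.
The longest is 17:35-21:45 at 250 minutes.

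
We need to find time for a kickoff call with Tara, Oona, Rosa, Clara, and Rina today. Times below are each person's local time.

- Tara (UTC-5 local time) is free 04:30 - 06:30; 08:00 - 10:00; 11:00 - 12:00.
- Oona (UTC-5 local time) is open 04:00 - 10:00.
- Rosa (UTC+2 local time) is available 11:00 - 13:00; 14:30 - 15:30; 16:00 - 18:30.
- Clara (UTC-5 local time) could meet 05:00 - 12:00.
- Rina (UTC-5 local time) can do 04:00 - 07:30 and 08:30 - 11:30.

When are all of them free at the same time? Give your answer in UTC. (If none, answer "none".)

10:00-11:00, 14:00-15:00

Tara in UTC: 09:30-11:30, 13:00-15:00, 16:00-17:00 (add 5h to convert from UTC-5).
Oona in UTC: 09:00-15:00 (add 5h to convert from UTC-5).
Rosa in UTC: 09:00-11:00, 12:30-13:30, 14:00-16:30 (subtract 2h to convert from UTC+2).
Clara in UTC: 10:00-17:00 (add 5h to convert from UTC-5).
Rina in UTC: 09:00-12:30, 13:30-16:30 (add 5h to convert from UTC-5).
Tara ∩ Oona: 09:30-11:30, 13:00-15:00.
Tara ∩ Oona ∩ Rosa: 09:30-11:00, 13:00-13:30, 14:00-15:00.
Tara ∩ Oona ∩ Rosa ∩ Clara: 10:00-11:00, 13:00-13:30, 14:00-15:00.
Tara ∩ Oona ∩ Rosa ∩ Clara ∩ Rina: 10:00-11:00, 14:00-15:00.
So the common availability across everyone is 10:00-11:00, 14:00-15:00.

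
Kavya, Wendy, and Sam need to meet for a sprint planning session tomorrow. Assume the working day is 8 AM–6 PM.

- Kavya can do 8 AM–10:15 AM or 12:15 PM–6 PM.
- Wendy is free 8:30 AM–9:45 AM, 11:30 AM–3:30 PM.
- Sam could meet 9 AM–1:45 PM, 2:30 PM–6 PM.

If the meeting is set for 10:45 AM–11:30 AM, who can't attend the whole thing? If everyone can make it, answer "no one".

Kavya, Wendy

Kavya: not fully free for 10:45-11:30. Wendy: not fully free for 10:45-11:30. Sam: free for 10:45-11:30.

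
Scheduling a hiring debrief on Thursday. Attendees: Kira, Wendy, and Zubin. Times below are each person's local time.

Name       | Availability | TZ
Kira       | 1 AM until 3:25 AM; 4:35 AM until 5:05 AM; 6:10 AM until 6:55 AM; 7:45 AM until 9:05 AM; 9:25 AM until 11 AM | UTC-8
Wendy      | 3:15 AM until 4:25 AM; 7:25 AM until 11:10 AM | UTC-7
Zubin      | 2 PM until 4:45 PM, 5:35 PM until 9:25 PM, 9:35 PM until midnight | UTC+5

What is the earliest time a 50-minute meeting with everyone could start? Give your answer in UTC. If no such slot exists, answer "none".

10:15

Kira in UTC: 09:00-11:25, 12:35-13:05, 14:10-14:55, 15:45-17:05, 17:25-19:00 (add 8h to convert from UTC-8).
Wendy in UTC: 10:15-11:25, 14:25-18:10 (add 7h to convert from UTC-7).
Zubin in UTC: 09:00-11:45, 12:35-16:25, 16:35-19:00 (subtract 5h to convert from UTC+5).
Kira ∩ Wendy: 10:15-11:25, 14:25-14:55, 15:45-17:05, 17:25-18:10.
Kira ∩ Wendy ∩ Zubin: 10:15-11:25, 14:25-14:55, 15:45-16:25, 16:35-17:05, 17:25-18:10.
So the common availability across everyone is 10:15-11:25, 14:25-14:55, 15:45-16:25, 16:35-17:05, 17:25-18:10.
The first common window of at least 50 minutes is 10:15-11:25, so the earliest start is 10:15.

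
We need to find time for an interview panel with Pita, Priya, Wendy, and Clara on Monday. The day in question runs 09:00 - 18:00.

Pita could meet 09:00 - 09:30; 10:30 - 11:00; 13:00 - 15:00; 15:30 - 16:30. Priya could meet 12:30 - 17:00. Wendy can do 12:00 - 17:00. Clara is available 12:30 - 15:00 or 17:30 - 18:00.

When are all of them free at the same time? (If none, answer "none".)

13:00-15:00

Pita ∩ Priya: 13:00-15:00, 15:30-16:30.
Pita ∩ Priya ∩ Wendy: 13:00-15:00, 15:30-16:30.
Pita ∩ Priya ∩ Wendy ∩ Clara: 13:00-15:00.
So the common availability across everyone is 13:00-15:00.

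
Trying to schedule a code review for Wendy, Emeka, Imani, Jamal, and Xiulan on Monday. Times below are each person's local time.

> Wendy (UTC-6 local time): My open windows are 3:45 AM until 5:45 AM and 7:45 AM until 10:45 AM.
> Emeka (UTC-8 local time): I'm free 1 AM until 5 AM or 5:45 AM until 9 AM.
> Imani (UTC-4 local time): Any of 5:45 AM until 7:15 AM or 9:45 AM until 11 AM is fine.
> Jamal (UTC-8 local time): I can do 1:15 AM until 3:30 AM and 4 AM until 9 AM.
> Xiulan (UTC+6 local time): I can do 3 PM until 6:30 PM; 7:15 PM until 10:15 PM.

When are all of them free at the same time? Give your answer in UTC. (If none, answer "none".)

Wendy in UTC: 09:45-11:45, 13:45-16:45 (add 6h to convert from UTC-6).
Emeka in UTC: 09:00-13:00, 13:45-17:00 (add 8h to convert from UTC-8).
Imani in UTC: 09:45-11:15, 13:45-15:00 (add 4h to convert from UTC-4).
Jamal in UTC: 09:15-11:30, 12:00-17:00 (add 8h to convert from UTC-8).
Xiulan in UTC: 09:00-12:30, 13:15-16:15 (subtract 6h to convert from UTC+6).
Wendy ∩ Emeka: 09:45-11:45, 13:45-16:45.
Wendy ∩ Emeka ∩ Imani: 09:45-11:15, 13:45-15:00.
Wendy ∩ Emeka ∩ Imani ∩ Jamal: 09:45-11:15, 13:45-15:00.
Wendy ∩ Emeka ∩ Imani ∩ Jamal ∩ Xiulan: 09:45-11:15, 13:45-15:00.
Those are the intersection windows.

09:45-11:15, 13:45-15:00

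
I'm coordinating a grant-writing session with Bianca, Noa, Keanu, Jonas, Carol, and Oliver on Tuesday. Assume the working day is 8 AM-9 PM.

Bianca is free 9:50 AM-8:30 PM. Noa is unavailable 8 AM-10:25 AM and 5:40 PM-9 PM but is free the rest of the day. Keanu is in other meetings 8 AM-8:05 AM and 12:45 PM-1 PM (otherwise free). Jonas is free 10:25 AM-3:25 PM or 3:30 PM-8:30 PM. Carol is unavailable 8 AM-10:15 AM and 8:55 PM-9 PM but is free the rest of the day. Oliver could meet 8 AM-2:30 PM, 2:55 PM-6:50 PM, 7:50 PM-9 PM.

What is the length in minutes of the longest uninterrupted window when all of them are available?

Bianca free: 09:50-20:30.
Noa free: 10:25-17:40 (invert busy blocks within the working day).
Keanu free: 08:05-12:45, 13:00-21:00 (invert busy blocks within the working day).
Jonas free: 10:25-15:25, 15:30-20:30.
Carol free: 10:15-20:55 (invert busy blocks within the working day).
Oliver free: 08:00-14:30, 14:55-18:50, 19:50-21:00.
Bianca ∩ Noa: 10:25-17:40.
Bianca ∩ Noa ∩ Keanu: 10:25-12:45, 13:00-17:40.
Bianca ∩ Noa ∩ Keanu ∩ Jonas: 10:25-12:45, 13:00-15:25, 15:30-17:40.
Bianca ∩ Noa ∩ Keanu ∩ Jonas ∩ Carol: 10:25-12:45, 13:00-15:25, 15:30-17:40.
Bianca ∩ Noa ∩ Keanu ∩ Jonas ∩ Carol ∩ Oliver: 10:25-12:45, 13:00-14:30, 14:55-15:25, 15:30-17:40.
Those are the intersection windows.
The longest is 10:25-12:45 at 140 minutes.

140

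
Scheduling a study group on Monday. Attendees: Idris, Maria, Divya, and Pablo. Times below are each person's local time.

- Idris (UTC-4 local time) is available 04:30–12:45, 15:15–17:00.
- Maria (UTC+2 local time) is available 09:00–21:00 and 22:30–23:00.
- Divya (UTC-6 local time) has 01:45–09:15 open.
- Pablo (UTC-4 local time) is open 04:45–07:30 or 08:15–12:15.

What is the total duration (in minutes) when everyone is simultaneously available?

Idris in UTC: 08:30-16:45, 19:15-21:00 (add 4h to convert from UTC-4).
Maria in UTC: 07:00-19:00, 20:30-21:00 (subtract 2h to convert from UTC+2).
Divya in UTC: 07:45-15:15 (add 6h to convert from UTC-6).
Pablo in UTC: 08:45-11:30, 12:15-16:15 (add 4h to convert from UTC-4).
Idris ∩ Maria: 08:30-16:45, 20:30-21:00.
Idris ∩ Maria ∩ Divya: 08:30-15:15.
Idris ∩ Maria ∩ Divya ∩ Pablo: 08:45-11:30, 12:15-15:15.
Summing the common windows: 165 + 180 = 345 minutes.

345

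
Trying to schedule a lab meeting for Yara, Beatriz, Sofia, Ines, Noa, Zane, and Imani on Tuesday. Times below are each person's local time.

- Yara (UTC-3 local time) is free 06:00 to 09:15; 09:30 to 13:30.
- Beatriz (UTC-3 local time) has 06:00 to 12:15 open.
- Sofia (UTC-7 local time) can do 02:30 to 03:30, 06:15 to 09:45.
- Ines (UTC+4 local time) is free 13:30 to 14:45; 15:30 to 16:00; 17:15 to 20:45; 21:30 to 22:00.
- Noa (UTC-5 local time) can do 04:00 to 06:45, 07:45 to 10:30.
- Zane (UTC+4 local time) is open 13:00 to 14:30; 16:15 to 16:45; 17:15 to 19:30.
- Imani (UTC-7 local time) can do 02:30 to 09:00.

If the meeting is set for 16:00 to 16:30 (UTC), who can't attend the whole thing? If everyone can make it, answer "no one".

Yara in UTC: 09:00-12:15, 12:30-16:30 (add 3h to convert from UTC-3).
Beatriz in UTC: 09:00-15:15 (add 3h to convert from UTC-3).
Sofia in UTC: 09:30-10:30, 13:15-16:45 (add 7h to convert from UTC-7).
Ines in UTC: 09:30-10:45, 11:30-12:00, 13:15-16:45, 17:30-18:00 (subtract 4h to convert from UTC+4).
Noa in UTC: 09:00-11:45, 12:45-15:30 (add 5h to convert from UTC-5).
Zane in UTC: 09:00-10:30, 12:15-12:45, 13:15-15:30 (subtract 4h to convert from UTC+4).
Imani in UTC: 09:30-16:00 (add 7h to convert from UTC-7).
Yara: free for 16:00-16:30. Beatriz: not fully free for 16:00-16:30. Sofia: free for 16:00-16:30. Ines: free for 16:00-16:30. Noa: not fully free for 16:00-16:30. Zane: not fully free for 16:00-16:30. Imani: not fully free for 16:00-16:30.

Beatriz, Imani, Noa, Zane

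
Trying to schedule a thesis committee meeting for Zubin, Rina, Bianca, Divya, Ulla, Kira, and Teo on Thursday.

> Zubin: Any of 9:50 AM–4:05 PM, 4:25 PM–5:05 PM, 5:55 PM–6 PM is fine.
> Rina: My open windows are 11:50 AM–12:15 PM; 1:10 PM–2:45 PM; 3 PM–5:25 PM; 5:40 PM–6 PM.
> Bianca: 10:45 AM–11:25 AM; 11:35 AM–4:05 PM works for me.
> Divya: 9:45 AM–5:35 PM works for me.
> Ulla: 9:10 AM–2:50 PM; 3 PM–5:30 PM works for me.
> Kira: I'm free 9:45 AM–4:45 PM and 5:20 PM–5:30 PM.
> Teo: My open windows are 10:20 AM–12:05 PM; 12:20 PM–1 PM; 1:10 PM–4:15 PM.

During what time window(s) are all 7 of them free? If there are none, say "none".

Zubin ∩ Rina: 11:50-12:15, 13:10-14:45, 15:00-16:05, 16:25-17:05, 17:55-18:00.
Zubin ∩ Rina ∩ Bianca: 11:50-12:15, 13:10-14:45, 15:00-16:05.
Zubin ∩ Rina ∩ Bianca ∩ Divya: 11:50-12:15, 13:10-14:45, 15:00-16:05.
Zubin ∩ Rina ∩ Bianca ∩ Divya ∩ Ulla: 11:50-12:15, 13:10-14:45, 15:00-16:05.
Zubin ∩ Rina ∩ Bianca ∩ Divya ∩ Ulla ∩ Kira: 11:50-12:15, 13:10-14:45, 15:00-16:05.
Zubin ∩ Rina ∩ Bianca ∩ Divya ∩ Ulla ∩ Kira ∩ Teo: 11:50-12:05, 13:10-14:45, 15:00-16:05.
So the common availability across everyone is 11:50-12:05, 13:10-14:45, 15:00-16:05.

11:50-12:05, 13:10-14:45, 15:00-16:05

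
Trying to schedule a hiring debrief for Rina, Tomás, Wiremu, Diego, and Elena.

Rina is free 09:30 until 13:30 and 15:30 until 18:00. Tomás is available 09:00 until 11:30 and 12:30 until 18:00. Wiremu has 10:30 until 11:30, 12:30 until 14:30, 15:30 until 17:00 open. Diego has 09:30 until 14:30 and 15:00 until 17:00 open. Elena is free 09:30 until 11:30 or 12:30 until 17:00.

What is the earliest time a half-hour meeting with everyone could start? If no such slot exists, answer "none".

10:30

Rina ∩ Tomás: 09:30-11:30, 12:30-13:30, 15:30-18:00.
Rina ∩ Tomás ∩ Wiremu: 10:30-11:30, 12:30-13:30, 15:30-17:00.
Rina ∩ Tomás ∩ Wiremu ∩ Diego: 10:30-11:30, 12:30-13:30, 15:30-17:00.
Rina ∩ Tomás ∩ Wiremu ∩ Diego ∩ Elena: 10:30-11:30, 12:30-13:30, 15:30-17:00.
The first common window of at least 30 minutes is 10:30-11:30, so the earliest start is 10:30.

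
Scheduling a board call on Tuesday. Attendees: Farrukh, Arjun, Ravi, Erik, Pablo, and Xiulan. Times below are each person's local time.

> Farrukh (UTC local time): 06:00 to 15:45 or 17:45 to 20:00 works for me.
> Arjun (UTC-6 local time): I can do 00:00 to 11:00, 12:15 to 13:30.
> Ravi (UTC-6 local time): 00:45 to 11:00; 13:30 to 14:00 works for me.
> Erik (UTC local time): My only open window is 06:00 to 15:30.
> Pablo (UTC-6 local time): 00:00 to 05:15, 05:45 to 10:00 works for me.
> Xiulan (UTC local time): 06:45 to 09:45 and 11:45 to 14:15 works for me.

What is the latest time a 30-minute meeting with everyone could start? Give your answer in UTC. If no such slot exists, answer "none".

13:45

Farrukh in UTC: 06:00-15:45, 17:45-20:00.
Arjun in UTC: 06:00-17:00, 18:15-19:30 (add 6h to convert from UTC-6).
Ravi in UTC: 06:45-17:00, 19:30-20:00 (add 6h to convert from UTC-6).
Erik in UTC: 06:00-15:30.
Pablo in UTC: 06:00-11:15, 11:45-16:00 (add 6h to convert from UTC-6).
Xiulan in UTC: 06:45-09:45, 11:45-14:15.
Farrukh ∩ Arjun: 06:00-15:45, 18:15-19:30.
Farrukh ∩ Arjun ∩ Ravi: 06:45-15:45.
Farrukh ∩ Arjun ∩ Ravi ∩ Erik: 06:45-15:30.
Farrukh ∩ Arjun ∩ Ravi ∩ Erik ∩ Pablo: 06:45-11:15, 11:45-15:30.
Farrukh ∩ Arjun ∩ Ravi ∩ Erik ∩ Pablo ∩ Xiulan: 06:45-09:45, 11:45-14:15.
The last common window of at least 30 minutes is 11:45-14:15; a 30-minute meeting can start as late as 13:45 and still end by 14:15.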